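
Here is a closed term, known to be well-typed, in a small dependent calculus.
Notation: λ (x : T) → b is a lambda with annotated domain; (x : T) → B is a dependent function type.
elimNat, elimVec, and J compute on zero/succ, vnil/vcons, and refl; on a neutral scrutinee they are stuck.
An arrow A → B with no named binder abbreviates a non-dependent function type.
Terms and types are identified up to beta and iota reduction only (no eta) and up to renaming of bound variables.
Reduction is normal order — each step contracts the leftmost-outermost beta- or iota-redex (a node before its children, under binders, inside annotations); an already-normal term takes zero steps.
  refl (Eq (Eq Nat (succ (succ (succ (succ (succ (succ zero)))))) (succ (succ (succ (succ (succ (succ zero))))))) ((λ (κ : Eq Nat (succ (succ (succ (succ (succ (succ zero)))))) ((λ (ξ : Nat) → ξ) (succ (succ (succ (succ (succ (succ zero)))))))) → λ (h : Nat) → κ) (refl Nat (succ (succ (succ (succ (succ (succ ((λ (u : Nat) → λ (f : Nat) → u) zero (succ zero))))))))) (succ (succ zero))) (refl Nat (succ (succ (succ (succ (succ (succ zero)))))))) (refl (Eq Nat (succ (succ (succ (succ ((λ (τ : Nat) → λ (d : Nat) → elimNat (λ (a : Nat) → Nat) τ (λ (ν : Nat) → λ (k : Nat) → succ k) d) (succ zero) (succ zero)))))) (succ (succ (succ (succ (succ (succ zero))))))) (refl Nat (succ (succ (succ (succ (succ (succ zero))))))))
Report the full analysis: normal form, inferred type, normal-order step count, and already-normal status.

resulting normal form:
  refl (Eq (Eq Nat (succ (succ (succ (succ (succ (succ zero)))))) (succ (succ (succ (succ (succ (succ zero))))))) (refl Nat (succ (succ (succ (succ (succ (succ zero))))))) (refl Nat (succ (succ (succ (succ (succ (succ zero)))))))) (refl (Eq Nat (succ (succ (succ (succ (succ (succ zero)))))) (succ (succ (succ (succ (succ (succ zero))))))) (refl Nat (succ (succ (succ (succ (succ (succ zero))))))))
the term's type:
  Eq (Eq (Eq Nat (succ (succ (succ (succ (succ (succ zero)))))) (succ (succ (succ (succ (succ (succ zero))))))) (refl Nat (succ (succ (succ (succ (succ (succ zero))))))) (refl Nat (succ (succ (succ (succ (succ (succ zero)))))))) (refl (Eq Nat (succ (succ (succ (succ (succ (succ zero)))))) (succ (succ (succ (succ (succ (succ zero))))))) (refl Nat (succ (succ (succ (succ (succ (succ zero)))))))) (refl (Eq Nat (succ (succ (succ (succ (succ (succ zero)))))) (succ (succ (succ (succ (succ (succ zero))))))) (refl Nat (succ (succ (succ (succ (succ (succ zero))))))))
normal-order step count: 10
term was already normal: no
first contracted redex: a beta-redex


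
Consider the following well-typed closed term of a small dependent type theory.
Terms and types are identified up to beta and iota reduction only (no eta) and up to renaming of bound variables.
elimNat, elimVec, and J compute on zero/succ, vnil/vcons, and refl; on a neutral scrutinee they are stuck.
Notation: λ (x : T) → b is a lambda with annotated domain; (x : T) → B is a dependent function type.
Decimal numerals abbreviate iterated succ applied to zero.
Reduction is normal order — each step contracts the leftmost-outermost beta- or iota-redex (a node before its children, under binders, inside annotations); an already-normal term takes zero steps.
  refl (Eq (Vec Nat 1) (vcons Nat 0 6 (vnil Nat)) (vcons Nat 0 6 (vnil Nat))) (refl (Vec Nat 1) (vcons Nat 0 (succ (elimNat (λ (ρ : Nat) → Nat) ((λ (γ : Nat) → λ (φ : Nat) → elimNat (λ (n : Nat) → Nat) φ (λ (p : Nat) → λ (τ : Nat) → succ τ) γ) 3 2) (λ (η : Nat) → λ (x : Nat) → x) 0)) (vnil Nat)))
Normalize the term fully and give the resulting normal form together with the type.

normal form:
  refl (Eq (Vec Nat 1) (vcons Nat 0 6 (vnil Nat)) (vcons Nat 0 6 (vnil Nat))) (refl (Vec Nat 1) (vcons Nat 0 6 (vnil Nat)))
inferred type:
  Eq (Eq (Vec Nat 1) (vcons Nat 0 6 (vnil Nat)) (vcons Nat 0 6 (vnil Nat))) (refl (Vec Nat 1) (vcons Nat 0 6 (vnil Nat))) (refl (Vec Nat 1) (vcons Nat 0 6 (vnil Nat)))
observation: normalization takes exactly 13 steps under the normal-order strategy.


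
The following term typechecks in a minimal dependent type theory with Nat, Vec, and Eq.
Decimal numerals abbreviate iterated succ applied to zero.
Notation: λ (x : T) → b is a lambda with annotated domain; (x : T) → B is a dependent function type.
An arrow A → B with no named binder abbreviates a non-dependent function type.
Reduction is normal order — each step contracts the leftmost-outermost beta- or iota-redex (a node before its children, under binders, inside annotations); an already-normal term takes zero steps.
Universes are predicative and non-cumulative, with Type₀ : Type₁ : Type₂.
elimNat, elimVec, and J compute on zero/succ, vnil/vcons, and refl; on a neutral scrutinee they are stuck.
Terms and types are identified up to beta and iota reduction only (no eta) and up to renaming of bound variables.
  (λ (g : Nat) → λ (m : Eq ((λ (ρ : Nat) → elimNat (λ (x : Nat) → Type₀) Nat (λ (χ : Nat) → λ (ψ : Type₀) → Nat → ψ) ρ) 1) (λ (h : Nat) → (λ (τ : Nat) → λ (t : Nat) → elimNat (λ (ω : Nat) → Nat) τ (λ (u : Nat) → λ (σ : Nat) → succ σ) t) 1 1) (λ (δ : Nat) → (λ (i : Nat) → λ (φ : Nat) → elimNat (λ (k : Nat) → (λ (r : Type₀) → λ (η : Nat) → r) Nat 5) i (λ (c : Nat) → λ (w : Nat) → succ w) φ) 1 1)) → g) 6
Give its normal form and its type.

reduced normal form:
  λ (g : Eq (Nat → Nat) (λ (m : Nat) → 2) (λ (ρ : Nat) → 2)) → 6
inferred type:
  Eq (Nat → Nat) (λ (g : Nat) → 2) (λ (m : Nat) → 2) → Nat


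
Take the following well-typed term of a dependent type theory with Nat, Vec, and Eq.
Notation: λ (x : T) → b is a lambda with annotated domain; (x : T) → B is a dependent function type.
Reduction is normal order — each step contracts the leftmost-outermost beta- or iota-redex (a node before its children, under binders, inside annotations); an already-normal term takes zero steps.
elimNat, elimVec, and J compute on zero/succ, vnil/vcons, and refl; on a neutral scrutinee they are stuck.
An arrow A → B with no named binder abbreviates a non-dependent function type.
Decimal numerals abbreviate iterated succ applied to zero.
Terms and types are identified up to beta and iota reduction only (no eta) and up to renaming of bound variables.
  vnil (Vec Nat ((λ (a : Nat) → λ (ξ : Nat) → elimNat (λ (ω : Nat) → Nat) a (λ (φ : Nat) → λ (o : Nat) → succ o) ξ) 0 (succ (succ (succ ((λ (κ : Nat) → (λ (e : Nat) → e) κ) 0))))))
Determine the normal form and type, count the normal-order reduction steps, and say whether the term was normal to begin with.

normal form:
  vnil (Vec Nat 3)
the term's type:
  Vec (Vec Nat 3) 0
reduction steps (normal order): 14
term was already normal: no
first redex: a beta-redex


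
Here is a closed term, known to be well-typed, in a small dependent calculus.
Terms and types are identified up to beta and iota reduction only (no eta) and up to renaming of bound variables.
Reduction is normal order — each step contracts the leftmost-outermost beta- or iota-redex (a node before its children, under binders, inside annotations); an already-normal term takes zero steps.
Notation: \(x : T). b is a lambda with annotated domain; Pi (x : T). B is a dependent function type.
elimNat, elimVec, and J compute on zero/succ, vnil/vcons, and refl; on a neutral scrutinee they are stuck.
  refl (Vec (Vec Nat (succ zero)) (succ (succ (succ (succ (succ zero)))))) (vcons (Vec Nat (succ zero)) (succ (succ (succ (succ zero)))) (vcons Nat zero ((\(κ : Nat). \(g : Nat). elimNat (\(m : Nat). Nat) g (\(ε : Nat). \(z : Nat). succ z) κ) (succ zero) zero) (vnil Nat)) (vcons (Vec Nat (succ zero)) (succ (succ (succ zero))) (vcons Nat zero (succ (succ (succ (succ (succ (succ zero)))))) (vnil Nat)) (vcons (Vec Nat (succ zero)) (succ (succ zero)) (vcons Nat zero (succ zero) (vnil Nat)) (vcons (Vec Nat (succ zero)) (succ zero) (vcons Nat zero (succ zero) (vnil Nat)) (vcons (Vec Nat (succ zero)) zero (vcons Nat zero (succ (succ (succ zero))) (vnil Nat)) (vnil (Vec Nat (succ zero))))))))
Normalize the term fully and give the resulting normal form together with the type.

reduced normal form:
  refl (Vec (Vec Nat (succ zero)) (succ (succ (succ (succ (succ zero)))))) (vcons (Vec Nat (succ zero)) (succ (succ (succ (succ zero)))) (vcons Nat zero (succ zero) (vnil Nat)) (vcons (Vec Nat (succ zero)) (succ (succ (succ zero))) (vcons Nat zero (succ (succ (succ (succ (succ (succ zero)))))) (vnil Nat)) (vcons (Vec Nat (succ zero)) (succ (succ zero)) (vcons Nat zero (succ zero) (vnil Nat)) (vcons (Vec Nat (succ zero)) (succ zero) (vcons Nat zero (succ zero) (vnil Nat)) (vcons (Vec Nat (succ zero)) zero (vcons Nat zero (succ (succ (succ zero))) (vnil Nat)) (vnil (Vec Nat (succ zero))))))))
type:
  Eq (Vec (Vec Nat (succ zero)) (succ (succ (succ (succ (succ zero)))))) (vcons (Vec Nat (succ zero)) (succ (succ (succ (succ zero)))) (vcons Nat zero (succ zero) (vnil Nat)) (vcons (Vec Nat (succ zero)) (succ (succ (succ zero))) (vcons Nat zero (succ (succ (succ (succ (succ (succ zero)))))) (vnil Nat)) (vcons (Vec Nat (succ zero)) (succ (succ zero)) (vcons Nat zero (succ zero) (vnil Nat)) (vcons (Vec Nat (succ zero)) (succ zero) (vcons Nat zero (succ zero) (vnil Nat)) (vcons (Vec Nat (succ zero)) zero (vcons Nat zero (succ (succ (succ zero))) (vnil Nat)) (vnil (Vec Nat (succ zero)))))))) (vcons (Vec Nat (succ zero)) (succ (succ (succ (succ zero)))) (vcons Nat zero (succ zero) (vnil Nat)) (vcons (Vec Nat (succ zero)) (succ (succ (succ zero))) (vcons Nat zero (succ (succ (succ (succ (succ (succ zero)))))) (vnil Nat)) (vcons (Vec Nat (succ zero)) (succ (succ zero)) (vcons Nat zero (succ zero) (vnil Nat)) (vcons (Vec Nat (succ zero)) (succ zero) (vcons Nat zero (succ zero) (vnil Nat)) (vcons (Vec Nat (succ zero)) zero (vcons Nat zero (succ (succ (succ zero))) (vnil Nat)) (vnil (Vec Nat (succ zero))))))))


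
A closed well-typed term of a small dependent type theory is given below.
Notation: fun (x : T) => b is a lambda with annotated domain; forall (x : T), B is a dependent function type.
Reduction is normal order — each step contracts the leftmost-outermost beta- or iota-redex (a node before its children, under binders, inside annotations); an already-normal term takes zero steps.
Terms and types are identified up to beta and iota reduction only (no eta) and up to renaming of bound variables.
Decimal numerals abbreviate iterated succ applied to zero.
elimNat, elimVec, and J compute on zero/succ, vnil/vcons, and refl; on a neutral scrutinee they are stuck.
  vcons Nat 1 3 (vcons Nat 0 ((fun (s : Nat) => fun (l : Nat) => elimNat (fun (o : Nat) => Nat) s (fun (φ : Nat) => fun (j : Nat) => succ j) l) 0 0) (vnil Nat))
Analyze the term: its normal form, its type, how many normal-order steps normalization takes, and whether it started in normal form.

normal form:
  vcons Nat 1 3 (vcons Nat 0 0 (vnil Nat))
the term's type:
  Vec Nat 2
reduction steps (normal order): 3
started in normal form: no
first redex: a beta-redex


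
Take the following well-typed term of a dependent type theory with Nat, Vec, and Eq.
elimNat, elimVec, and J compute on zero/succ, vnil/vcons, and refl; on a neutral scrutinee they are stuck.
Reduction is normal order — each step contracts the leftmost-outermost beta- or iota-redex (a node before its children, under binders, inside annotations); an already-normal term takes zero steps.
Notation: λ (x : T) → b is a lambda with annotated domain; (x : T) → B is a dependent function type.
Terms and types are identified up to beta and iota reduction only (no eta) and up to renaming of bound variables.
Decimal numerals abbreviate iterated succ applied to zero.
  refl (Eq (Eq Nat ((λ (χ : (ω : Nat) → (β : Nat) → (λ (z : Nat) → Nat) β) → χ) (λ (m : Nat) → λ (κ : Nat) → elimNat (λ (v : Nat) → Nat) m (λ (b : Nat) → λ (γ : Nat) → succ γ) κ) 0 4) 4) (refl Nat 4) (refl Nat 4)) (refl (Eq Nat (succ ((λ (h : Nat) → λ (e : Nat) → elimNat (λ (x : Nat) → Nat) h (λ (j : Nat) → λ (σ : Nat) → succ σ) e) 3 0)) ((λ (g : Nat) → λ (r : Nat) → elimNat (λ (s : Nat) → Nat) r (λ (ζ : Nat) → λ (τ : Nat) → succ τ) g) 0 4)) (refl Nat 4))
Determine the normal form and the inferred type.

normal form:
  refl (Eq (Eq Nat 4 4) (refl Nat 4) (refl Nat 4)) (refl (Eq Nat 4 4) (refl Nat 4))
type:
  Eq (Eq (Eq Nat 4 4) (refl Nat 4) (refl Nat 4)) (refl (Eq Nat 4 4) (refl Nat 4)) (refl (Eq Nat 4 4) (refl Nat 4))
observation: normalization takes exactly 22 steps under the normal-order strategy.


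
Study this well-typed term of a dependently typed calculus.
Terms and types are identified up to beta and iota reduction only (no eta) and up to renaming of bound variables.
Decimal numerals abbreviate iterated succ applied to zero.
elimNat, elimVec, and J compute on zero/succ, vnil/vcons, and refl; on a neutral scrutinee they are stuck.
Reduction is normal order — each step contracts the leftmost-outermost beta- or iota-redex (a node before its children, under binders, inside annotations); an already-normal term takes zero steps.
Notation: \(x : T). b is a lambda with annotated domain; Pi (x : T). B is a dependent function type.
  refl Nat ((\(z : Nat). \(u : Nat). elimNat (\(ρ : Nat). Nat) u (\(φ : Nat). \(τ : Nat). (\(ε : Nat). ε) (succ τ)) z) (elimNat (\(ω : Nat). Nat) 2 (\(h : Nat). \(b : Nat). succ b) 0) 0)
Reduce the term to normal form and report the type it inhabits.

normal form:
  refl Nat 2
inferred type:
  Eq Nat 2 2


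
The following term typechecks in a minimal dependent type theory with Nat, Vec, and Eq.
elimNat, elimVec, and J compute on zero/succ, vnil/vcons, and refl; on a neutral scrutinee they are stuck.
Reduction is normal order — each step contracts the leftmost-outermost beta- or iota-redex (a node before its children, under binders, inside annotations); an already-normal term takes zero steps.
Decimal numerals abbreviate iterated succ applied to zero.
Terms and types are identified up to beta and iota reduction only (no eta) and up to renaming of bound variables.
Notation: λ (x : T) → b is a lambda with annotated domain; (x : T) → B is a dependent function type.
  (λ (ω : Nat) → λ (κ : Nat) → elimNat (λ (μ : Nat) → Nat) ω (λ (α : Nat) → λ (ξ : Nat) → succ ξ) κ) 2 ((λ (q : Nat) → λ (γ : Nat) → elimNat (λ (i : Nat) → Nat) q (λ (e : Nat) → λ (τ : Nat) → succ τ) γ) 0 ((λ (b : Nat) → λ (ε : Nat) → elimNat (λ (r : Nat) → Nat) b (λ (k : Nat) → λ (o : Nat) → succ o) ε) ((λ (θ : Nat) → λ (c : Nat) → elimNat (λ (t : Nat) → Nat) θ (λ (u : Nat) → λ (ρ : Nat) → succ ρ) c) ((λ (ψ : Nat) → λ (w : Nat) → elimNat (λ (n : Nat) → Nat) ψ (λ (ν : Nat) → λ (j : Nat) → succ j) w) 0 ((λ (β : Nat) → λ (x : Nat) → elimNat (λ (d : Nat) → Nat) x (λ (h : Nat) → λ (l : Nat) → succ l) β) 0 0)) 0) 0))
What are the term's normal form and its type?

reduced normal form:
  2
the term's type:
  Nat


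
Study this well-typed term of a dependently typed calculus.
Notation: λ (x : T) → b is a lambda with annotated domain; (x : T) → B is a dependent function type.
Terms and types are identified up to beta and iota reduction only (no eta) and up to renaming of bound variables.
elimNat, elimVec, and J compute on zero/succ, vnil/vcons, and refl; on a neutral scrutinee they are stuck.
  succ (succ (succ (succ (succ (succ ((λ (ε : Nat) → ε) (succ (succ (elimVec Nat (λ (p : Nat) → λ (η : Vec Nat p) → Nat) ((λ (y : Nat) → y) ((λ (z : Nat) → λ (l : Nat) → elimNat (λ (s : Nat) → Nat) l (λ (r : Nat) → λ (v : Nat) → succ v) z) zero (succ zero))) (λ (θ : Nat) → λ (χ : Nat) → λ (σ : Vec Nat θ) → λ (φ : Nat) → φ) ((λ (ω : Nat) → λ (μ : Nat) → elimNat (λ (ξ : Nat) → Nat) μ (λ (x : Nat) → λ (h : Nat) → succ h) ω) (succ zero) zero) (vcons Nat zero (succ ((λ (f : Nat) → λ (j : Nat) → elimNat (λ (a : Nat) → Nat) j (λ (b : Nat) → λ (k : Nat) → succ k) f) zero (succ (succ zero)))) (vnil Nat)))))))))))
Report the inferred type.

type:
  Nat


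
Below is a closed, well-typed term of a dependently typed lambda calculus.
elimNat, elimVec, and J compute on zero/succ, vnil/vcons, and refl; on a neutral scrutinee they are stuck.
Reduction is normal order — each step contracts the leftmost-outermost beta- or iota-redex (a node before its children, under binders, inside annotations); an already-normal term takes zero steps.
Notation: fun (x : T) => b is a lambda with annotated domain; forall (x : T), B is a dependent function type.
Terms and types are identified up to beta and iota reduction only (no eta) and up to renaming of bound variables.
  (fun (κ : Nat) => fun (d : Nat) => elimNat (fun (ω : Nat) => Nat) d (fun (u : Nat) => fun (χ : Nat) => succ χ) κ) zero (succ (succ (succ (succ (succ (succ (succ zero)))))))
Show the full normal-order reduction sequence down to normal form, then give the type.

normal-order reduction sequence:
  (fun (κ : Nat) => fun (d : Nat) => elimNat (fun (ω : Nat) => Nat) d (fun (u : Nat) => fun (χ : Nat) => succ χ) κ) zero (succ (succ (succ (succ (succ (succ (succ zero)))))))
  ~> (fun (κ : Nat) => elimNat (fun (d : Nat) => Nat) κ (fun (ω : Nat) => fun (u : Nat) => succ u) zero) (succ (succ (succ (succ (succ (succ (succ zero)))))))
  ~> elimNat (fun (κ : Nat) => Nat) (succ (succ (succ (succ (succ (succ (succ zero))))))) (fun (d : Nat) => fun (ω : Nat) => succ ω) zero
  ~> succ (succ (succ (succ (succ (succ (succ zero))))))
inferred type:
  Nat


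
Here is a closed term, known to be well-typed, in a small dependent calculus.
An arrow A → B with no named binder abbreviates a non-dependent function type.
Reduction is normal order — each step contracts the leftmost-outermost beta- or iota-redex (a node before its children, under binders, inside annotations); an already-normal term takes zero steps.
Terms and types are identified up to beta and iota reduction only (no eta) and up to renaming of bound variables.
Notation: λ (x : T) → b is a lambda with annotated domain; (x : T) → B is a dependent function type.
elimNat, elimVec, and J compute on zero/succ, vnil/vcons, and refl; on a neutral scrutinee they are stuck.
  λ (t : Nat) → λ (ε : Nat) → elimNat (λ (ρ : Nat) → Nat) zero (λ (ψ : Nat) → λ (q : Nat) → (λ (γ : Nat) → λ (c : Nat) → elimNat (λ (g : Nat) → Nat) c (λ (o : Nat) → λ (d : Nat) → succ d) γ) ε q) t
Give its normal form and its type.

normal form:
  λ (t : Nat) → λ (ε : Nat) → elimNat (λ (ρ : Nat) → Nat) zero (λ (ψ : Nat) → λ (q : Nat) → elimNat (λ (γ : Nat) → Nat) q (λ (c : Nat) → λ (g : Nat) → succ g) ε) t
type:
  Nat → Nat → Nat
observation: the first redex contracted is a beta-redex; the normal form is reached in 2 normal-order steps.


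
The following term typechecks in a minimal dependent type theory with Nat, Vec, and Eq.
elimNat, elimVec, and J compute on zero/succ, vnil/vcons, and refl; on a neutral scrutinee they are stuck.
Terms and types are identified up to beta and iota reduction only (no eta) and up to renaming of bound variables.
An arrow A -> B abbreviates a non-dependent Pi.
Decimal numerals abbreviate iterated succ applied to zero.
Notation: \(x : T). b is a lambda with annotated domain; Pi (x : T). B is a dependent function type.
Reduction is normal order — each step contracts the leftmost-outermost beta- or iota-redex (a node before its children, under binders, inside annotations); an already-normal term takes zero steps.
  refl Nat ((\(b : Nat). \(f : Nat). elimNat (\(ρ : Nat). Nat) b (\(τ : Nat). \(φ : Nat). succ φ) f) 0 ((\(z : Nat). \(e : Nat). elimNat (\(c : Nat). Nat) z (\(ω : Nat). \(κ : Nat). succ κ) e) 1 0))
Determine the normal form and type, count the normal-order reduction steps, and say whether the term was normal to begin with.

reduced normal form:
  refl Nat 1
type:
  Eq Nat 1 1
normal-order step count: 9
already normal: no
first contracted redex: a beta-redex


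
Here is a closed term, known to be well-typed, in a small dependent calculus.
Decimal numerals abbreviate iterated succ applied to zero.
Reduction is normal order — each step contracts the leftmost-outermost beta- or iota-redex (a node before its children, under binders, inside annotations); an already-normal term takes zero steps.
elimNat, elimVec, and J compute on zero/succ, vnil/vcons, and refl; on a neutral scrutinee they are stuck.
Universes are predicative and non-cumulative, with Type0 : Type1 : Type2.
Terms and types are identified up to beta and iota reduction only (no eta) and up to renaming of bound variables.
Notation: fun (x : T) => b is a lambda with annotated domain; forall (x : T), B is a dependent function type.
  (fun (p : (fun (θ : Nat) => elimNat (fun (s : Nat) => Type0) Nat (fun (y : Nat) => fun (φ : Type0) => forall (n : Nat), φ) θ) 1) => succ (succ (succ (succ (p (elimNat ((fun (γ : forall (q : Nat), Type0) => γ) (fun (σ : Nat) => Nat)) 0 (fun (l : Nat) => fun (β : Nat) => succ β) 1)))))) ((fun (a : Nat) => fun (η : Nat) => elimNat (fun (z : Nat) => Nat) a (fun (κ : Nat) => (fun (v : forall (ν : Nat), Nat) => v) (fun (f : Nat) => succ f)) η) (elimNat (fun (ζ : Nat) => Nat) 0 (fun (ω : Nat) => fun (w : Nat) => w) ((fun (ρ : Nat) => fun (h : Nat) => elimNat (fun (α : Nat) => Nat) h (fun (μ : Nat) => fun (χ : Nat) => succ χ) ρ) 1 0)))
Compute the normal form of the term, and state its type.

normal form:
  5
the term's type:
  Nat
observation: 22 normal-order steps separate the term from its normal form.


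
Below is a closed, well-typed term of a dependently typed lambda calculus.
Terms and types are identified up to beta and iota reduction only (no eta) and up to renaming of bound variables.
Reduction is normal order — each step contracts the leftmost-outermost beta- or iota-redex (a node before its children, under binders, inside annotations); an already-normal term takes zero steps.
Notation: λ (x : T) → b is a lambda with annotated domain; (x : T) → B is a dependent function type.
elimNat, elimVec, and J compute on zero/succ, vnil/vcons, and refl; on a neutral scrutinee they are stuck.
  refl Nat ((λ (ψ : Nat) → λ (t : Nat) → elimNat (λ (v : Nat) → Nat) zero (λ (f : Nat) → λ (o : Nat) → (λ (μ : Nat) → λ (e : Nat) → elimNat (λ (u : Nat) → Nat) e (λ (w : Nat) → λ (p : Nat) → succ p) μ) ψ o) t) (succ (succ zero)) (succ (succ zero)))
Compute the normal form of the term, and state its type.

resulting normal form:
  refl Nat (succ (succ (succ (succ zero))))
the term's type:
  Eq Nat (succ (succ (succ (succ zero)))) (succ (succ (succ (succ zero))))


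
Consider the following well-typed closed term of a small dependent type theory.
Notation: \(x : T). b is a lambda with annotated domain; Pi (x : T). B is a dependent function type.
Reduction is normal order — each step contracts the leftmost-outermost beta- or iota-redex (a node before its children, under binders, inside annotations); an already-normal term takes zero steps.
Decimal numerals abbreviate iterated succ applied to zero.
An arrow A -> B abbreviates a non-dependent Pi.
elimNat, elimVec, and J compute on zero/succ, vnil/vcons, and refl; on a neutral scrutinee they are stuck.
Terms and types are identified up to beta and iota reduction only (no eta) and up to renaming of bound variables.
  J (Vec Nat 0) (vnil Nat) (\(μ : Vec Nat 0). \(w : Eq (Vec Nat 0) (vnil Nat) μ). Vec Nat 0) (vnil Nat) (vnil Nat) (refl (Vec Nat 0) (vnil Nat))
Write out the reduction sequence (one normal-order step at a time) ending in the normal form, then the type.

normal-order reduction sequence:
  J (Vec Nat 0) (vnil Nat) (\(μ : Vec Nat 0). \(w : Eq (Vec Nat 0) (vnil Nat) μ). Vec Nat 0) (vnil Nat) (vnil Nat) (refl (Vec Nat 0) (vnil Nat))
  ~> vnil Nat
type:
  Vec Nat 0


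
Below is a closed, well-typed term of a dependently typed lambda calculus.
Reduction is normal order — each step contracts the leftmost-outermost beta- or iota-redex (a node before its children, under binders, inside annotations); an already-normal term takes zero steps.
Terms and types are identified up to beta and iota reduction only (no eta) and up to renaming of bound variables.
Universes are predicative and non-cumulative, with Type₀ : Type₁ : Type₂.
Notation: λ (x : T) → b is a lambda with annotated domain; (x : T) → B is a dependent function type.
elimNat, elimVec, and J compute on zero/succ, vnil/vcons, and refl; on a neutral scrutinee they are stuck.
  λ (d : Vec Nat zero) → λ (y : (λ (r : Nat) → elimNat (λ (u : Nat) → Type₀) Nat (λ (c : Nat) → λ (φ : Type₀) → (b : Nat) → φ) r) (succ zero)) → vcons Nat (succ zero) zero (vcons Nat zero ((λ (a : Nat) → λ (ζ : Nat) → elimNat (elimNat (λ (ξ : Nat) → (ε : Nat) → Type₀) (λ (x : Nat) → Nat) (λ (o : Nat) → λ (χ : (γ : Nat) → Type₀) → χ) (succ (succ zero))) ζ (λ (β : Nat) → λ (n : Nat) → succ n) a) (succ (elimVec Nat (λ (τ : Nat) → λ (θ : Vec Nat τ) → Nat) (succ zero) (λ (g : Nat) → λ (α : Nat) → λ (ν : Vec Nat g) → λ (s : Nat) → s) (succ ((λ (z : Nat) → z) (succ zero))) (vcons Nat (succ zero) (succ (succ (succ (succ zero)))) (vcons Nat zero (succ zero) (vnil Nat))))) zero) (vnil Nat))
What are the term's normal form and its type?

normal form:
  λ (d : Vec Nat zero) → λ (y : (r : Nat) → Nat) → vcons Nat (succ zero) zero (vcons Nat zero (succ (succ zero)) (vnil Nat))
type:
  (d : Vec Nat zero) → (y : (r : Nat) → Nat) → Vec Nat (succ (succ zero))
observation: the term reaches its normal form after 32 normal-order steps.


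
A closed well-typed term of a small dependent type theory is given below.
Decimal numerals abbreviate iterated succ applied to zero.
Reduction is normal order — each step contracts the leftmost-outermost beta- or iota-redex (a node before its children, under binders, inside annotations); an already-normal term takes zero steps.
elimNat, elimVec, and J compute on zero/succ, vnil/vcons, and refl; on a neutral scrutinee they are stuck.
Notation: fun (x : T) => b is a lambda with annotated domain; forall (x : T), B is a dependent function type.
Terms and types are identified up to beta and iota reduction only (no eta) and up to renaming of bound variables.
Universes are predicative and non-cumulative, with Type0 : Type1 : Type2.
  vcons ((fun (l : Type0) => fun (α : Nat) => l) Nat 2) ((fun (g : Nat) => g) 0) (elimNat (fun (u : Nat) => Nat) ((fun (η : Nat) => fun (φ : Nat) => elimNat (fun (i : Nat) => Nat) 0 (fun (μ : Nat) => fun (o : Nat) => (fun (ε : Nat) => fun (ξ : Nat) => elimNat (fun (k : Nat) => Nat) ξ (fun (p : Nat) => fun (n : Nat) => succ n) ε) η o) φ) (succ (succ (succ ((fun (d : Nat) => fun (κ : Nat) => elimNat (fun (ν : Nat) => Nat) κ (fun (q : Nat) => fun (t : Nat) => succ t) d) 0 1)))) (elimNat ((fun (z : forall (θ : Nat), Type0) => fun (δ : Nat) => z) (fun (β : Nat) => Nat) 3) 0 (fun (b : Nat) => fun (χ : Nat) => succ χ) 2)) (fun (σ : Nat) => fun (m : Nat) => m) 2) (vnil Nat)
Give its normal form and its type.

reduced normal form:
  vcons Nat 0 8 (vnil Nat)
type:
  Vec Nat 1
observation: reduction starts at a beta-redex, and 44 normal-order steps reach the normal form.


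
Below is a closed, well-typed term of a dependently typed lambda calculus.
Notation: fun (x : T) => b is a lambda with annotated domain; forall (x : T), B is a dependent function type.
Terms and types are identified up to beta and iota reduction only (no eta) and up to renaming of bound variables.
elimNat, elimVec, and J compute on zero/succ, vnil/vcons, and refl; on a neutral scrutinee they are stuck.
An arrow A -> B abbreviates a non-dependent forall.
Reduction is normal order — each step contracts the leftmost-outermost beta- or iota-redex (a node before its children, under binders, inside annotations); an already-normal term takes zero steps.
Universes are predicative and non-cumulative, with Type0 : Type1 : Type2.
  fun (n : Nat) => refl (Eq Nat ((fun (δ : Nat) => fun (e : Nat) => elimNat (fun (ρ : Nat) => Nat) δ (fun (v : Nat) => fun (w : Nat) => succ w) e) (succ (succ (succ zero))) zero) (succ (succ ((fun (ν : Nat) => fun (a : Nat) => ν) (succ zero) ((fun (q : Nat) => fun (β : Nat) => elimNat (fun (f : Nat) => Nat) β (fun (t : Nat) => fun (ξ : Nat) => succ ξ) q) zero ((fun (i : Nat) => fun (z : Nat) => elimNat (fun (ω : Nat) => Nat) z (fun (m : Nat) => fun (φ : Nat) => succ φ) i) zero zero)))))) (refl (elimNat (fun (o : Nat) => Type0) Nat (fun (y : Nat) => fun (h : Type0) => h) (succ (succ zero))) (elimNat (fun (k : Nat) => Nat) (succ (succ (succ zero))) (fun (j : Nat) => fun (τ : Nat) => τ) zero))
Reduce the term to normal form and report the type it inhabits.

reduced normal form:
  fun (n : Nat) => refl (Eq Nat (succ (succ (succ zero))) (succ (succ (succ zero)))) (refl Nat (succ (succ (succ zero))))
the term's type:
  Nat -> Eq (Eq Nat (succ (succ (succ zero))) (succ (succ (succ zero)))) (refl Nat (succ (succ (succ zero)))) (refl Nat (succ (succ (succ zero))))
observation: normalization takes exactly 13 steps under the normal-order strategy.


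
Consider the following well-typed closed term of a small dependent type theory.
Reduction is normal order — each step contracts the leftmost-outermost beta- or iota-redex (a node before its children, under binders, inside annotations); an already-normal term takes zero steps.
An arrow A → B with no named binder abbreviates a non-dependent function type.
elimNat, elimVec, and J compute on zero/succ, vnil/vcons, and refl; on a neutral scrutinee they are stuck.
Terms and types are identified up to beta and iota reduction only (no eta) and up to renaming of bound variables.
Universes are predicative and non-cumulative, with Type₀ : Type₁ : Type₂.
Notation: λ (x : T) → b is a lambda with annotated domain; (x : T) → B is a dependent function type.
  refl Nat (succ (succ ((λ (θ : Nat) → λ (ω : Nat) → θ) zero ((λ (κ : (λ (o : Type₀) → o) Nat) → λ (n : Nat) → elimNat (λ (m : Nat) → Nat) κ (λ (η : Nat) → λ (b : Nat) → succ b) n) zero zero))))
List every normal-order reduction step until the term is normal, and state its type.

normal-order reduction sequence:
  refl Nat (succ (succ ((λ (θ : Nat) → λ (ω : Nat) → θ) zero ((λ (κ : (λ (o : Type₀) → o) Nat) → λ (n : Nat) → elimNat (λ (m : Nat) → Nat) κ (λ (η : Nat) → λ (b : Nat) → succ b) n) zero zero))))
  ~> refl Nat (succ (succ ((λ (θ : Nat) → zero) ((λ (ω : (λ (κ : Type₀) → κ) Nat) → λ (o : Nat) → elimNat (λ (n : Nat) → Nat) ω (λ (m : Nat) → λ (η : Nat) → succ η) o) zero zero))))
  ~> refl Nat (succ (succ zero))
type:
  Eq Nat (succ (succ zero)) (succ (succ zero))


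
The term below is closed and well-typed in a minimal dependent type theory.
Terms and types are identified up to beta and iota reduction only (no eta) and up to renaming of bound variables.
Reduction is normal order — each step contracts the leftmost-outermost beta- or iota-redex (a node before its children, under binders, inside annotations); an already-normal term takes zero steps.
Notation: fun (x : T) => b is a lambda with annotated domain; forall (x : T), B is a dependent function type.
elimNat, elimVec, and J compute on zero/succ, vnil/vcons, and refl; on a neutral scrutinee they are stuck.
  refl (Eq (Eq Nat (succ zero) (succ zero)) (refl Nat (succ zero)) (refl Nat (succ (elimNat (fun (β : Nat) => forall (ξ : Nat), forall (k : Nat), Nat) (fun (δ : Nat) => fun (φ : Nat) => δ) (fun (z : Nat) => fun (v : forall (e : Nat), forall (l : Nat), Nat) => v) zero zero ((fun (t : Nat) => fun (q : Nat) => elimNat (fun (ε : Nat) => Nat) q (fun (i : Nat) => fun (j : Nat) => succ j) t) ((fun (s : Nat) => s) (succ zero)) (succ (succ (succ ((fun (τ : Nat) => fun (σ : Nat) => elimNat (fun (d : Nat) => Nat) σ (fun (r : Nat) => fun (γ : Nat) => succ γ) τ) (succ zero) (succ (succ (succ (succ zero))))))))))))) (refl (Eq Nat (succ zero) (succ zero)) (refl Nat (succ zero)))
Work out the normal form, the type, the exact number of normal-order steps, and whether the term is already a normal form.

resulting normal form:
  refl (Eq (Eq Nat (succ zero) (succ zero)) (refl Nat (succ zero)) (refl Nat (succ zero))) (refl (Eq Nat (succ zero) (succ zero)) (refl Nat (succ zero)))
inferred type:
  Eq (Eq (Eq Nat (succ zero) (succ zero)) (refl Nat (succ zero)) (refl Nat (succ zero))) (refl (Eq Nat (succ zero) (succ zero)) (refl Nat (succ zero))) (refl (Eq Nat (succ zero) (succ zero)) (refl Nat (succ zero)))
reduction steps (normal order): 3
already normal: no
first contracted redex: an elimNat iota-redex


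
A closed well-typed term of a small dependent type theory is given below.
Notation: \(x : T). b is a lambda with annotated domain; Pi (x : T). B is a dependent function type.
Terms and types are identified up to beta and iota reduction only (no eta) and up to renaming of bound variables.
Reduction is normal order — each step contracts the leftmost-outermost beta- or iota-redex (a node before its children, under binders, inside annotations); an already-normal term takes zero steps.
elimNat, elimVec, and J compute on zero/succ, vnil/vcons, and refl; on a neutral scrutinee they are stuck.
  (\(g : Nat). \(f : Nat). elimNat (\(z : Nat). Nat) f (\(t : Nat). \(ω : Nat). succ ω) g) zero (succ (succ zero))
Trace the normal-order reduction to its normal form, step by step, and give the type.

reduction (normal order):
  (\(g : Nat). \(f : Nat). elimNat (\(z : Nat). Nat) f (\(t : Nat). \(ω : Nat). succ ω) g) zero (succ (succ zero))
  ~> (\(g : Nat). elimNat (\(f : Nat). Nat) g (\(z : Nat). \(t : Nat). succ t) zero) (succ (succ zero))
  ~> elimNat (\(g : Nat). Nat) (succ (succ zero)) (\(f : Nat). \(z : Nat). succ z) zero
  ~> succ (succ zero)
type:
  Nat


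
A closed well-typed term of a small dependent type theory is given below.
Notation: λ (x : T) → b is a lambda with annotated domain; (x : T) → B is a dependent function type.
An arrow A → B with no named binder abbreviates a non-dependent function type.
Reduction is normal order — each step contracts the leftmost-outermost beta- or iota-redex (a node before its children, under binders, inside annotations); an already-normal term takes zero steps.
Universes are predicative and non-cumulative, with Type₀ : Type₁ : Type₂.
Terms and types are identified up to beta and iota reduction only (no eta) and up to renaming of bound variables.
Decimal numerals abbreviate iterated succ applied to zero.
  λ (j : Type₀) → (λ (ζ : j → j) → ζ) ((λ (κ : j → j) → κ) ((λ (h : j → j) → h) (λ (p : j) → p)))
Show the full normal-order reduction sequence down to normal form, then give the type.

normal-order reduction sequence:
  λ (j : Type₀) → (λ (ζ : j → j) → ζ) ((λ (κ : j → j) → κ) ((λ (h : j → j) → h) (λ (p : j) → p)))
  ~> λ (j : Type₀) → (λ (ζ : j → j) → ζ) ((λ (κ : j → j) → κ) (λ (h : j) → h))
  ~> λ (j : Type₀) → (λ (ζ : j → j) → ζ) (λ (κ : j) → κ)
  ~> λ (j : Type₀) → λ (ζ : j) → ζ
type:
  (j : Type₀) → j → j


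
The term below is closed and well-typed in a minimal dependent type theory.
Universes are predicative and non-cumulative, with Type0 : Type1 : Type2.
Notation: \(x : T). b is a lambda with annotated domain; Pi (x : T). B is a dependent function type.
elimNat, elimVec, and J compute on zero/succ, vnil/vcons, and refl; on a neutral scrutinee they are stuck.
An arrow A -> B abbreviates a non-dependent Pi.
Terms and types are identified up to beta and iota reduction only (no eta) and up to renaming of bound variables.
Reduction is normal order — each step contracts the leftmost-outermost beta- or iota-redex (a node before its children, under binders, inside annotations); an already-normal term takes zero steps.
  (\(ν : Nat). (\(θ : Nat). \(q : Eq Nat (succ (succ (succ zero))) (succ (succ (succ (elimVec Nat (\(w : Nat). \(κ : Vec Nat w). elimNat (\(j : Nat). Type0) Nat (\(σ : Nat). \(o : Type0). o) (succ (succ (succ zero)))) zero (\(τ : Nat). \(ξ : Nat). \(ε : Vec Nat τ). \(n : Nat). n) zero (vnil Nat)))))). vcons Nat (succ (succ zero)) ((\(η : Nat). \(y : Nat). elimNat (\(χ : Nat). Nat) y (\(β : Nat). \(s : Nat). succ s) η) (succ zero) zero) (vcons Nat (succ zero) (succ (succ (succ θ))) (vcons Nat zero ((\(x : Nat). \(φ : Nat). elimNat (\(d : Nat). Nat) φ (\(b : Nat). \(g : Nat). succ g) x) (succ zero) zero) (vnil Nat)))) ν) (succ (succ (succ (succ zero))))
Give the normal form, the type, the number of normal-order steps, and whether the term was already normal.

resulting normal form:
  \(ν : Eq Nat (succ (succ (succ zero))) (succ (succ (succ zero)))). vcons Nat (succ (succ zero)) (succ zero) (vcons Nat (succ zero) (succ (succ (succ (succ (succ (succ (succ zero))))))) (vcons Nat zero (succ zero) (vnil Nat)))
type:
  Eq Nat (succ (succ (succ zero))) (succ (succ (succ zero))) -> Vec Nat (succ (succ (succ zero)))
normal-order step count: 15
started in normal form: no
first contracted redex: a beta-redex


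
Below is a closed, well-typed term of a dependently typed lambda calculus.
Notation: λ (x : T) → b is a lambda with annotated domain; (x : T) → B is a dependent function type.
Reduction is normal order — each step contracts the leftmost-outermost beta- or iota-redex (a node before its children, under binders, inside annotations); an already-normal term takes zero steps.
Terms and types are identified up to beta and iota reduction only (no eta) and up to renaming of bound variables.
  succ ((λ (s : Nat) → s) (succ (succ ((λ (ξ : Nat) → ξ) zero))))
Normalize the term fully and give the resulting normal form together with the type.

reduced normal form:
  succ (succ (succ zero))
inferred type:
  Nat
observation: the first redex contracted is a beta-redex; the normal form is reached in 2 normal-order steps.


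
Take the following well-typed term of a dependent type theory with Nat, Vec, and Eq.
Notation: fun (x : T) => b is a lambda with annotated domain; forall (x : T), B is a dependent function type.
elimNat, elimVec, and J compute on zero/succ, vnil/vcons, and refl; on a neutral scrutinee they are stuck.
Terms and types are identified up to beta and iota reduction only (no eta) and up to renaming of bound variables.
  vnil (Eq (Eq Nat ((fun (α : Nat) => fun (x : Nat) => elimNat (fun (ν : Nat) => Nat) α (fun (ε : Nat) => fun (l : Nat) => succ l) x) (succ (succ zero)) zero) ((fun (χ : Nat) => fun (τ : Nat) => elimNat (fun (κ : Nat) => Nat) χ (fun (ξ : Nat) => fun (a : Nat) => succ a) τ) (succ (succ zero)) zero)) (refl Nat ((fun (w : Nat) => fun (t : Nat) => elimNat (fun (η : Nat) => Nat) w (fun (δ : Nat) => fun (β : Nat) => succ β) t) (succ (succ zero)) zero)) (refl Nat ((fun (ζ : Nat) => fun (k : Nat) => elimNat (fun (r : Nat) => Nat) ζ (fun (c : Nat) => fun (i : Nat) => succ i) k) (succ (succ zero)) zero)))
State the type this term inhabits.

type:
  Vec (Eq (Eq Nat (succ (succ zero)) (succ (succ zero))) (refl Nat (succ (succ zero))) (refl Nat (succ (succ zero)))) zero


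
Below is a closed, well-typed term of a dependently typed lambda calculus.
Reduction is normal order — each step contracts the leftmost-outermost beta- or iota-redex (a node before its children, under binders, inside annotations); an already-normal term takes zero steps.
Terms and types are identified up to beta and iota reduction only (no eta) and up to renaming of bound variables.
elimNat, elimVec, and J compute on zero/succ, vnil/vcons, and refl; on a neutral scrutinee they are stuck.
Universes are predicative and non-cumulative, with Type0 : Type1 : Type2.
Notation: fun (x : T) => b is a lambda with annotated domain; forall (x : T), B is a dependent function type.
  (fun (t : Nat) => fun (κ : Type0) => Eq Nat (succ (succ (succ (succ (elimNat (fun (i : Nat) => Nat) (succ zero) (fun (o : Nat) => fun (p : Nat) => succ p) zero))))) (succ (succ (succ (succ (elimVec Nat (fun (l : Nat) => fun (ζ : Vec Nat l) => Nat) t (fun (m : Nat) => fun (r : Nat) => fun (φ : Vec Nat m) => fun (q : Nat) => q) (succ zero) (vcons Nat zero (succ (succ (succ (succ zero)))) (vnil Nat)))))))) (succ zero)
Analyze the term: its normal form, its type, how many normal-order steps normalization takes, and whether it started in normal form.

reduced normal form:
  fun (t : Type0) => Eq Nat (succ (succ (succ (succ (succ zero))))) (succ (succ (succ (succ (succ zero)))))
type:
  forall (t : Type0), Type0
reduction steps (normal order): 8
already normal: no
first redex: a beta-redex
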